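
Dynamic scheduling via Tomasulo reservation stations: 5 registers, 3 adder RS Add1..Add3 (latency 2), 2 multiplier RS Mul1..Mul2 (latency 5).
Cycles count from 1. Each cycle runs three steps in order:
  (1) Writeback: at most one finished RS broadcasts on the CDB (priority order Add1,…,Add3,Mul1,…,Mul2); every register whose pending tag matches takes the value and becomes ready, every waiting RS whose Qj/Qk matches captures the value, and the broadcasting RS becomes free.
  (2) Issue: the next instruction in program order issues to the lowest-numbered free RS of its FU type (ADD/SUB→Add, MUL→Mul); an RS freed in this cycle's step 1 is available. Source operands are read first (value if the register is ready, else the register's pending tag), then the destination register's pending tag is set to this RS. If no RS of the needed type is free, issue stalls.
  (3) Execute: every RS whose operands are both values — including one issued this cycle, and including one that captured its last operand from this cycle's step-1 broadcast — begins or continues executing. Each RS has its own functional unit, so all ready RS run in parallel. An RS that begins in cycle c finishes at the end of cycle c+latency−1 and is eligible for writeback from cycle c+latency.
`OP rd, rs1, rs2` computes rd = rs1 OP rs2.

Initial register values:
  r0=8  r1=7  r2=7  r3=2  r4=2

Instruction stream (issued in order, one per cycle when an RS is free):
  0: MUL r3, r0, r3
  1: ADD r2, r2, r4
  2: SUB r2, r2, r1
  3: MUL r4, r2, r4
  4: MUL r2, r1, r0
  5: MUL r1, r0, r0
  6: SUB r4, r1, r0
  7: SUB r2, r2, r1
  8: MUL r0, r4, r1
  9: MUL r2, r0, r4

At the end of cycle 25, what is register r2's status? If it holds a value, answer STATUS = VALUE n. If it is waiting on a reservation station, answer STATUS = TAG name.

c1: issue MUL r3<-Mul1 | r0:8,r1:7,r2:7,r3:Mul1,r4:2
c2: issue ADD r2<-Add1 | r0:8,r1:7,r2:Add1,r3:Mul1,r4:2
c3: issue SUB r2<-Add2 | r0:8,r1:7,r2:Add2,r3:Mul1,r4:2
c4: CDB Add1=9; issue MUL r4<-Mul2 | r0:8,r1:7,r2:Add2,r3:Mul1,r4:Mul2
c5: stall | r0:8,r1:7,r2:Add2,r3:Mul1,r4:Mul2
c6: CDB Add2=2; stall | r0:8,r1:7,r2:2,r3:Mul1,r4:Mul2
c7: CDB Mul1=16; issue MUL r2<-Mul1 | r0:8,r1:7,r2:Mul1,r3:16,r4:Mul2
c8: stall | r0:8,r1:7,r2:Mul1,r3:16,r4:Mul2
c9: stall | r0:8,r1:7,r2:Mul1,r3:16,r4:Mul2
c10: stall | r0:8,r1:7,r2:Mul1,r3:16,r4:Mul2
c11: CDB Mul2=4; issue MUL r1<-Mul2 | r0:8,r1:Mul2,r2:Mul1,r3:16,r4:4
c12: CDB Mul1=56; issue SUB r4<-Add1 | r0:8,r1:Mul2,r2:56,r3:16,r4:Add1
c13: issue SUB r2<-Add2 | r0:8,r1:Mul2,r2:Add2,r3:16,r4:Add1
c14: issue MUL r0<-Mul1 | r0:Mul1,r1:Mul2,r2:Add2,r3:16,r4:Add1
c15: stall | r0:Mul1,r1:Mul2,r2:Add2,r3:16,r4:Add1
c16: CDB Mul2=64; issue MUL r2<-Mul2 | r0:Mul1,r1:64,r2:Mul2,r3:16,r4:Add1
c17: - | r0:Mul1,r1:64,r2:Mul2,r3:16,r4:Add1
c18: CDB Add1=56 | r0:Mul1,r1:64,r2:Mul2,r3:16,r4:56
c19: CDB Add2=-8 | r0:Mul1,r1:64,r2:Mul2,r3:16,r4:56
c20: - | r0:Mul1,r1:64,r2:Mul2,r3:16,r4:56
c21: - | r0:Mul1,r1:64,r2:Mul2,r3:16,r4:56
c22: - | r0:Mul1,r1:64,r2:Mul2,r3:16,r4:56
c23: CDB Mul1=3584 | r0:3584,r1:64,r2:Mul2,r3:16,r4:56
c24: - | r0:3584,r1:64,r2:Mul2,r3:16,r4:56
c25: - | r0:3584,r1:64,r2:Mul2,r3:16,r4:56

STATUS = TAG Mul2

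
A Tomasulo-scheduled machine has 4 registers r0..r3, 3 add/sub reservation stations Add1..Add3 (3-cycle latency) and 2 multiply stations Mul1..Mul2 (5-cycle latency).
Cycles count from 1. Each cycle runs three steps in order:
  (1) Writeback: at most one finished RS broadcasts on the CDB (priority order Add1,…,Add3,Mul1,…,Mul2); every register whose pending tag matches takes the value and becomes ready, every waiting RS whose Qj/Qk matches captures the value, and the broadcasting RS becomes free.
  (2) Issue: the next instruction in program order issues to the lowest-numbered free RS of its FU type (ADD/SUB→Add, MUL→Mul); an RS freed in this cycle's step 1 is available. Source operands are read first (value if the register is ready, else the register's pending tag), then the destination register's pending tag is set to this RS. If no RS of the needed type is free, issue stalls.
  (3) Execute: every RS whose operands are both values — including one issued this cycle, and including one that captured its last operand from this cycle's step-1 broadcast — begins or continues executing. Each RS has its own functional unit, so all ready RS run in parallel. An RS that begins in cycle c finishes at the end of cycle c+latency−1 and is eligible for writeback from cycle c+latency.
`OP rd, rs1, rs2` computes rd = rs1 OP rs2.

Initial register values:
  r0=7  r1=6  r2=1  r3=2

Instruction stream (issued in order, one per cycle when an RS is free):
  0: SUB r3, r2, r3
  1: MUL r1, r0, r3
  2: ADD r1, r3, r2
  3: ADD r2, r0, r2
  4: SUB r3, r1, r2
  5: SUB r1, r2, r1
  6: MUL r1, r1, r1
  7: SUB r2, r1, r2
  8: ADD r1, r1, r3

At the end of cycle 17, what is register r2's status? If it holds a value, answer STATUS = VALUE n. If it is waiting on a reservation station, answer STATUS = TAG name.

  c1: issue SUB r3<-Add1  regs: r0:7,r1:6,r2:1,r3:Add1
  c2: issue MUL r1<-Mul1  regs: r0:7,r1:Mul1,r2:1,r3:Add1
  c3: issue ADD r1<-Add2  regs: r0:7,r1:Add2,r2:1,r3:Add1
  c4: CDB Add1=-1; issue ADD r2<-Add1  regs: r0:7,r1:Add2,r2:Add1,r3:-1
  c5: issue SUB r3<-Add3  regs: r0:7,r1:Add2,r2:Add1,r3:Add3
  c6: stall  regs: r0:7,r1:Add2,r2:Add1,r3:Add3
  c7: CDB Add1=8; issue SUB r1<-Add1  regs: r0:7,r1:Add1,r2:8,r3:Add3
  c8: CDB Add2=0; issue MUL r1<-Mul2  regs: r0:7,r1:Mul2,r2:8,r3:Add3
  c9: CDB Mul1=-7; issue SUB r2<-Add2  regs: r0:7,r1:Mul2,r2:Add2,r3:Add3
  c10: stall  regs: r0:7,r1:Mul2,r2:Add2,r3:Add3
  c11: CDB Add1=8; issue ADD r1<-Add1  regs: r0:7,r1:Add1,r2:Add2,r3:Add3
  c12: CDB Add3=-8  regs: r0:7,r1:Add1,r2:Add2,r3:-8
  c13: -  regs: r0:7,r1:Add1,r2:Add2,r3:-8
  c14: -  regs: r0:7,r1:Add1,r2:Add2,r3:-8
  c15: -  regs: r0:7,r1:Add1,r2:Add2,r3:-8
  c16: CDB Mul2=64  regs: r0:7,r1:Add1,r2:Add2,r3:-8
  c17: -  regs: r0:7,r1:Add1,r2:Add2,r3:-8

STATUS = TAG Add2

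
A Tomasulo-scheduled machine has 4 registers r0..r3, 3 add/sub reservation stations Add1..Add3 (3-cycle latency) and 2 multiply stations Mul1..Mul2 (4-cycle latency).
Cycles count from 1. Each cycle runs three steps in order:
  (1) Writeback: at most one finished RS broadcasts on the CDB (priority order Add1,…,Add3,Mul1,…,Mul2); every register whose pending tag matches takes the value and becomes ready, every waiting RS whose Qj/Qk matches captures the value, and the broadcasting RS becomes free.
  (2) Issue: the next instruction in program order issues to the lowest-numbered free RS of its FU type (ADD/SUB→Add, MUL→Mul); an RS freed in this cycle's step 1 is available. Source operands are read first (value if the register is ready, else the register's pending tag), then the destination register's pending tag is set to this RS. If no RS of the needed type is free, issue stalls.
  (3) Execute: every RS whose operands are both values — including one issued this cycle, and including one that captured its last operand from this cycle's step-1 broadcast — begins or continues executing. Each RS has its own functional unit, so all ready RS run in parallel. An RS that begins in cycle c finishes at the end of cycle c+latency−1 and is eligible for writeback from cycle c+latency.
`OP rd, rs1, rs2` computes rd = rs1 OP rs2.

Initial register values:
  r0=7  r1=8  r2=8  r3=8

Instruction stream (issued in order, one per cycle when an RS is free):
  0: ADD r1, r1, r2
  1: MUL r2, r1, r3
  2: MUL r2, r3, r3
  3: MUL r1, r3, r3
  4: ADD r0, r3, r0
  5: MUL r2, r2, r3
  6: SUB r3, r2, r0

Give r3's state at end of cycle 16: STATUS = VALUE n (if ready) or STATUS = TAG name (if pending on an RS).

STATUS = VALUE 497

cycle 1: issue ADD r1<-Add1 // r0:7,r1:Add1,r2:8,r3:8
cycle 2: issue MUL r2<-Mul1 // r0:7,r1:Add1,r2:Mul1,r3:8
cycle 3: issue MUL r2<-Mul2 // r0:7,r1:Add1,r2:Mul2,r3:8
cycle 4: CDB Add1=16; stall // r0:7,r1:16,r2:Mul2,r3:8
cycle 5: stall // r0:7,r1:16,r2:Mul2,r3:8
cycle 6: stall // r0:7,r1:16,r2:Mul2,r3:8
cycle 7: CDB Mul2=64; issue MUL r1<-Mul2 // r0:7,r1:Mul2,r2:64,r3:8
cycle 8: CDB Mul1=128; issue ADD r0<-Add1 // r0:Add1,r1:Mul2,r2:64,r3:8
cycle 9: issue MUL r2<-Mul1 // r0:Add1,r1:Mul2,r2:Mul1,r3:8
cycle 10: issue SUB r3<-Add2 // r0:Add1,r1:Mul2,r2:Mul1,r3:Add2
cycle 11: CDB Add1=15 // r0:15,r1:Mul2,r2:Mul1,r3:Add2
cycle 12: CDB Mul2=64 // r0:15,r1:64,r2:Mul1,r3:Add2
cycle 13: CDB Mul1=512 // r0:15,r1:64,r2:512,r3:Add2
cycle 14: - // r0:15,r1:64,r2:512,r3:Add2
cycle 15: - // r0:15,r1:64,r2:512,r3:Add2
cycle 16: CDB Add2=497 // r0:15,r1:64,r2:512,r3:497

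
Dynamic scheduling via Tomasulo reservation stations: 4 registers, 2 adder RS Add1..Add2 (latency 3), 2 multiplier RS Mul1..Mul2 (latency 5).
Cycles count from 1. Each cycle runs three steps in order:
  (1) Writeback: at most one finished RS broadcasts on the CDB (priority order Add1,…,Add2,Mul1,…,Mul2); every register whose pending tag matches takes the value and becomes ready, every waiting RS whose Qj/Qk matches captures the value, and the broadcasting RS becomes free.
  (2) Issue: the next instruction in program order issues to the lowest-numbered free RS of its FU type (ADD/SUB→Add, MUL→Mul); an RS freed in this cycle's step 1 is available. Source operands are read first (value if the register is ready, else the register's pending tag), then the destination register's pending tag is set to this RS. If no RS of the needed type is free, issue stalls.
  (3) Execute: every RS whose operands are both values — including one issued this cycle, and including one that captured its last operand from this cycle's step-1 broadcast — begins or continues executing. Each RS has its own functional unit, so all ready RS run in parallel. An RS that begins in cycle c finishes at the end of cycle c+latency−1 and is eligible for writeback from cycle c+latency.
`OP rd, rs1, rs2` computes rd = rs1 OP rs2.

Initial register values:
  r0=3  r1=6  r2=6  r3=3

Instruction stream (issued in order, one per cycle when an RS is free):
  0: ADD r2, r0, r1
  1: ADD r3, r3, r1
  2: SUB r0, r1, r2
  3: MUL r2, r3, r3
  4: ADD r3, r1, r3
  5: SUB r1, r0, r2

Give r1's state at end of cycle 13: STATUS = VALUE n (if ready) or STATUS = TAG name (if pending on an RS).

cycle 1: issue ADD r2<-Add1 // r0:3,r1:6,r2:Add1,r3:3
cycle 2: issue ADD r3<-Add2 // r0:3,r1:6,r2:Add1,r3:Add2
cycle 3: stall // r0:3,r1:6,r2:Add1,r3:Add2
cycle 4: CDB Add1=9; issue SUB r0<-Add1 // r0:Add1,r1:6,r2:9,r3:Add2
cycle 5: CDB Add2=9; issue MUL r2<-Mul1 // r0:Add1,r1:6,r2:Mul1,r3:9
cycle 6: issue ADD r3<-Add2 // r0:Add1,r1:6,r2:Mul1,r3:Add2
cycle 7: CDB Add1=-3; issue SUB r1<-Add1 // r0:-3,r1:Add1,r2:Mul1,r3:Add2
cycle 8: - // r0:-3,r1:Add1,r2:Mul1,r3:Add2
cycle 9: CDB Add2=15 // r0:-3,r1:Add1,r2:Mul1,r3:15
cycle 10: CDB Mul1=81 // r0:-3,r1:Add1,r2:81,r3:15
cycle 11: - // r0:-3,r1:Add1,r2:81,r3:15
cycle 12: - // r0:-3,r1:Add1,r2:81,r3:15
cycle 13: CDB Add1=-84 // r0:-3,r1:-84,r2:81,r3:15

STATUS = VALUE -84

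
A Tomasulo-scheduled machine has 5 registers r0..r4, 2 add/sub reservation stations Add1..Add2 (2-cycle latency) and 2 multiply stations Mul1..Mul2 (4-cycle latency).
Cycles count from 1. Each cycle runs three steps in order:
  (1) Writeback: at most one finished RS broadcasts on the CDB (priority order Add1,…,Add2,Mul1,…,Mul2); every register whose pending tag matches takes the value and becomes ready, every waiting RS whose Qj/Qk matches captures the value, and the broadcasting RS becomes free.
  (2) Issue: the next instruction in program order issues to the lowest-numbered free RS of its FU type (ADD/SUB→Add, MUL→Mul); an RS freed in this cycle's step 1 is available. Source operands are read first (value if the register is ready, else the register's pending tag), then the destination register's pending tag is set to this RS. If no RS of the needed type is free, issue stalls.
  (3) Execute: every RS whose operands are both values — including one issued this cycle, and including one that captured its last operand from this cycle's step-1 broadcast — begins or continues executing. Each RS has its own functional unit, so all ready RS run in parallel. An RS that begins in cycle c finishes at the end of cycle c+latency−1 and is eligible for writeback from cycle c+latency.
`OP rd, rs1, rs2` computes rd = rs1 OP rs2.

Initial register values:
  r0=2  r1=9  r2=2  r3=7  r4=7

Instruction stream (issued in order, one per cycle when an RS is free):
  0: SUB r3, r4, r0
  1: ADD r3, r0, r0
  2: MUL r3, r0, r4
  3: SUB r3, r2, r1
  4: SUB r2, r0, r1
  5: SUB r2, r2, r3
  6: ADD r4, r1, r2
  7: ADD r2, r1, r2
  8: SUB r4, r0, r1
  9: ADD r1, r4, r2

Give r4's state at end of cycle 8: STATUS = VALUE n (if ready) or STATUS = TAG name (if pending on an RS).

STATUS = TAG Add2

cycle 1: issue SUB r3<-Add1 // r0:2,r1:9,r2:2,r3:Add1,r4:7
cycle 2: issue ADD r3<-Add2 // r0:2,r1:9,r2:2,r3:Add2,r4:7
cycle 3: CDB Add1=5; issue MUL r3<-Mul1 // r0:2,r1:9,r2:2,r3:Mul1,r4:7
cycle 4: CDB Add2=4; issue SUB r3<-Add1 // r0:2,r1:9,r2:2,r3:Add1,r4:7
cycle 5: issue SUB r2<-Add2 // r0:2,r1:9,r2:Add2,r3:Add1,r4:7
cycle 6: CDB Add1=-7; issue SUB r2<-Add1 // r0:2,r1:9,r2:Add1,r3:-7,r4:7
cycle 7: CDB Add2=-7; issue ADD r4<-Add2 // r0:2,r1:9,r2:Add1,r3:-7,r4:Add2
cycle 8: CDB Mul1=14; stall // r0:2,r1:9,r2:Add1,r3:-7,r4:Add2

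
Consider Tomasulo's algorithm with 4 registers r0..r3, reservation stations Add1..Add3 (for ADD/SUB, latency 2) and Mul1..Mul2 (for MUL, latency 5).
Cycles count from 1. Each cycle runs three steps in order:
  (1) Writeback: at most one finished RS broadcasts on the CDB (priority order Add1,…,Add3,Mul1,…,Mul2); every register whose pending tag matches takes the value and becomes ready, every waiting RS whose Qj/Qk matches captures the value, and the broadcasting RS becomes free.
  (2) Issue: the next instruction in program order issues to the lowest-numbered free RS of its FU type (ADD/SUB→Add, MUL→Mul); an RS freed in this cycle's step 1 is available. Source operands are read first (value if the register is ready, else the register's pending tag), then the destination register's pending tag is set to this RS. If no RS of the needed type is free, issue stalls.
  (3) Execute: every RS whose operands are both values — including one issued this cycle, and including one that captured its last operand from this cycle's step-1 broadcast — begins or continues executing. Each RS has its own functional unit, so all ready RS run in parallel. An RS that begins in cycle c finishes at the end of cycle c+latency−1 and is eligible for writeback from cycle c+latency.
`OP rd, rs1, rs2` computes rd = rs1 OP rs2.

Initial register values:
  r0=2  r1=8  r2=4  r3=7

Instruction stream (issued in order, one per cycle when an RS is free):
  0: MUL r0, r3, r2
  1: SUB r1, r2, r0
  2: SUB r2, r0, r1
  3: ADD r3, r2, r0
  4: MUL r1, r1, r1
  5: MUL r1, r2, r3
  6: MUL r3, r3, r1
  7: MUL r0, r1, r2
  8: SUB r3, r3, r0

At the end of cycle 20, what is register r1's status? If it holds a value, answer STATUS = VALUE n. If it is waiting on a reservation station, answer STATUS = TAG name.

STATUS = VALUE 4160

cycle 1: issue MUL r0<-Mul1 // r0:Mul1,r1:8,r2:4,r3:7
cycle 2: issue SUB r1<-Add1 // r0:Mul1,r1:Add1,r2:4,r3:7
cycle 3: issue SUB r2<-Add2 // r0:Mul1,r1:Add1,r2:Add2,r3:7
cycle 4: issue ADD r3<-Add3 // r0:Mul1,r1:Add1,r2:Add2,r3:Add3
cycle 5: issue MUL r1<-Mul2 // r0:Mul1,r1:Mul2,r2:Add2,r3:Add3
cycle 6: CDB Mul1=28; issue MUL r1<-Mul1 // r0:28,r1:Mul1,r2:Add2,r3:Add3
cycle 7: stall // r0:28,r1:Mul1,r2:Add2,r3:Add3
cycle 8: CDB Add1=-24; stall // r0:28,r1:Mul1,r2:Add2,r3:Add3
cycle 9: stall // r0:28,r1:Mul1,r2:Add2,r3:Add3
cycle 10: CDB Add2=52; stall // r0:28,r1:Mul1,r2:52,r3:Add3
cycle 11: stall // r0:28,r1:Mul1,r2:52,r3:Add3
cycle 12: CDB Add3=80; stall // r0:28,r1:Mul1,r2:52,r3:80
cycle 13: CDB Mul2=576; issue MUL r3<-Mul2 // r0:28,r1:Mul1,r2:52,r3:Mul2
cycle 14: stall // r0:28,r1:Mul1,r2:52,r3:Mul2
cycle 15: stall // r0:28,r1:Mul1,r2:52,r3:Mul2
cycle 16: stall // r0:28,r1:Mul1,r2:52,r3:Mul2
cycle 17: CDB Mul1=4160; issue MUL r0<-Mul1 // r0:Mul1,r1:4160,r2:52,r3:Mul2
cycle 18: issue SUB r3<-Add1 // r0:Mul1,r1:4160,r2:52,r3:Add1
cycle 19: - // r0:Mul1,r1:4160,r2:52,r3:Add1
cycle 20: - // r0:Mul1,r1:4160,r2:52,r3:Add1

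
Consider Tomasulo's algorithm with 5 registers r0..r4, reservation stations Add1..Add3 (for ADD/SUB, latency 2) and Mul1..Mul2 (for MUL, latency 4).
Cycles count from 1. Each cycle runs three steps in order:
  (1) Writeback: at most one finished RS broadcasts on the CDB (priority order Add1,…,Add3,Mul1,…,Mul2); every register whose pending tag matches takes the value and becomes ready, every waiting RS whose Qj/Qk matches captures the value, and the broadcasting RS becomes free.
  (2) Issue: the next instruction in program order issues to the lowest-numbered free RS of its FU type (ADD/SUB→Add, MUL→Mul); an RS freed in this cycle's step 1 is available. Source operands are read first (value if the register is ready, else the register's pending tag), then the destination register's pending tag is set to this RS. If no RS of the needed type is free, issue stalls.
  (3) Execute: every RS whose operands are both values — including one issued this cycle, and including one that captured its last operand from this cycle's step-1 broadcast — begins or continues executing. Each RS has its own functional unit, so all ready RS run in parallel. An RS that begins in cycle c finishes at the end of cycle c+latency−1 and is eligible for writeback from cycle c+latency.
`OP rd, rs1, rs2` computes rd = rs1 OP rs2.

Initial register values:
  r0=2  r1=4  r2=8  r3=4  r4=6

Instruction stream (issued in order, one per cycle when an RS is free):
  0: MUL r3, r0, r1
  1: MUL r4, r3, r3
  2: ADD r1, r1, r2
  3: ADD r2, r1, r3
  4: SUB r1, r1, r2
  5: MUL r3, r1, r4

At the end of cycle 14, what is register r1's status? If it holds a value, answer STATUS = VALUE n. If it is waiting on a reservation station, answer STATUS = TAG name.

  c1: issue MUL r3<-Mul1  regs: r0:2,r1:4,r2:8,r3:Mul1,r4:6
  c2: issue MUL r4<-Mul2  regs: r0:2,r1:4,r2:8,r3:Mul1,r4:Mul2
  c3: issue ADD r1<-Add1  regs: r0:2,r1:Add1,r2:8,r3:Mul1,r4:Mul2
  c4: issue ADD r2<-Add2  regs: r0:2,r1:Add1,r2:Add2,r3:Mul1,r4:Mul2
  c5: CDB Add1=12; issue SUB r1<-Add1  regs: r0:2,r1:Add1,r2:Add2,r3:Mul1,r4:Mul2
  c6: CDB Mul1=8; issue MUL r3<-Mul1  regs: r0:2,r1:Add1,r2:Add2,r3:Mul1,r4:Mul2
  c7: -  regs: r0:2,r1:Add1,r2:Add2,r3:Mul1,r4:Mul2
  c8: CDB Add2=20  regs: r0:2,r1:Add1,r2:20,r3:Mul1,r4:Mul2
  c9: -  regs: r0:2,r1:Add1,r2:20,r3:Mul1,r4:Mul2
  c10: CDB Add1=-8  regs: r0:2,r1:-8,r2:20,r3:Mul1,r4:Mul2
  c11: CDB Mul2=64  regs: r0:2,r1:-8,r2:20,r3:Mul1,r4:64
  c12: -  regs: r0:2,r1:-8,r2:20,r3:Mul1,r4:64
  c13: -  regs: r0:2,r1:-8,r2:20,r3:Mul1,r4:64
  c14: -  regs: r0:2,r1:-8,r2:20,r3:Mul1,r4:64

STATUS = VALUE -8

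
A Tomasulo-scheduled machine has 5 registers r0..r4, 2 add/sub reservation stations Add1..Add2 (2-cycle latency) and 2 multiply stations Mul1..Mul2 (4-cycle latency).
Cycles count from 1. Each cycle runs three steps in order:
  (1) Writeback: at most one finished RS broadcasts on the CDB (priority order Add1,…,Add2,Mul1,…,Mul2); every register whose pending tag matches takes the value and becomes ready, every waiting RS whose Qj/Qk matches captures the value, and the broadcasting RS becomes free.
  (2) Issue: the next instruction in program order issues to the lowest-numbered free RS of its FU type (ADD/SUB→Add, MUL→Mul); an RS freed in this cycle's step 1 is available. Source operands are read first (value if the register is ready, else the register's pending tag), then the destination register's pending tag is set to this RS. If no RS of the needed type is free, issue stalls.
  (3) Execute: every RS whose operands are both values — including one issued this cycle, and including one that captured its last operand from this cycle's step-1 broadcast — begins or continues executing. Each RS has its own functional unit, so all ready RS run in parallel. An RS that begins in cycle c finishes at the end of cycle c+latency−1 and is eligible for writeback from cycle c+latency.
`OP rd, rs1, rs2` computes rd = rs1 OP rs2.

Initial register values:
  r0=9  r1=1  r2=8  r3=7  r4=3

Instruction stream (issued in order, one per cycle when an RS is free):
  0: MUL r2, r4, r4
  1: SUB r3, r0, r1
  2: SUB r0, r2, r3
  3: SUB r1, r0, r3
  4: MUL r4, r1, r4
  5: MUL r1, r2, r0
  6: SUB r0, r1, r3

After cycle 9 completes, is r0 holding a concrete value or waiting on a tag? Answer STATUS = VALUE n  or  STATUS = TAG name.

STATUS = TAG Add2

c1: issue MUL r2<-Mul1 | r0:9,r1:1,r2:Mul1,r3:7,r4:3
c2: issue SUB r3<-Add1 | r0:9,r1:1,r2:Mul1,r3:Add1,r4:3
c3: issue SUB r0<-Add2 | r0:Add2,r1:1,r2:Mul1,r3:Add1,r4:3
c4: CDB Add1=8; issue SUB r1<-Add1 | r0:Add2,r1:Add1,r2:Mul1,r3:8,r4:3
c5: CDB Mul1=9; issue MUL r4<-Mul1 | r0:Add2,r1:Add1,r2:9,r3:8,r4:Mul1
c6: issue MUL r1<-Mul2 | r0:Add2,r1:Mul2,r2:9,r3:8,r4:Mul1
c7: CDB Add2=1; issue SUB r0<-Add2 | r0:Add2,r1:Mul2,r2:9,r3:8,r4:Mul1
c8: - | r0:Add2,r1:Mul2,r2:9,r3:8,r4:Mul1
c9: CDB Add1=-7 | r0:Add2,r1:Mul2,r2:9,r3:8,r4:Mul1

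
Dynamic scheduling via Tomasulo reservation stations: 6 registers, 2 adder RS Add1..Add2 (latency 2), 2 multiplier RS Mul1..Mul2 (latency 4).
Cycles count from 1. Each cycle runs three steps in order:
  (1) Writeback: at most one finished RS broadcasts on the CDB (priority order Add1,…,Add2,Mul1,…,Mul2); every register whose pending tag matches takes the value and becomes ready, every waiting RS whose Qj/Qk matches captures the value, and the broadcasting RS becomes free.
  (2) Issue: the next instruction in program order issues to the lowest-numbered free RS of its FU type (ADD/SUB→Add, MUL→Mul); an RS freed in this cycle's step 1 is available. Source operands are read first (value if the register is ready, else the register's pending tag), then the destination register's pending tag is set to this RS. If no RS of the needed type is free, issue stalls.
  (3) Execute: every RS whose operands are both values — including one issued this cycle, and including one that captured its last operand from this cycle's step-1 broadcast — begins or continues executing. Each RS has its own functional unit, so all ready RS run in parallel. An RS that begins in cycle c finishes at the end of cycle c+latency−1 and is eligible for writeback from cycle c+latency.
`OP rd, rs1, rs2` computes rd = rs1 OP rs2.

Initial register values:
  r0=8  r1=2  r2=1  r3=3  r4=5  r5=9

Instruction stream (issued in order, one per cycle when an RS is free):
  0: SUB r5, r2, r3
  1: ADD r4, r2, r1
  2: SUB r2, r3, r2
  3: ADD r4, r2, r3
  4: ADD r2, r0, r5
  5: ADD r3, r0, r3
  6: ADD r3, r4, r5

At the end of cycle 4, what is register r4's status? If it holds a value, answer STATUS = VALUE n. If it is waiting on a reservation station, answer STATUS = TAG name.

STATUS = TAG Add2

cycle 1: issue SUB r5<-Add1 // r0:8,r1:2,r2:1,r3:3,r4:5,r5:Add1
cycle 2: issue ADD r4<-Add2 // r0:8,r1:2,r2:1,r3:3,r4:Add2,r5:Add1
cycle 3: CDB Add1=-2; issue SUB r2<-Add1 // r0:8,r1:2,r2:Add1,r3:3,r4:Add2,r5:-2
cycle 4: CDB Add2=3; issue ADD r4<-Add2 // r0:8,r1:2,r2:Add1,r3:3,r4:Add2,r5:-2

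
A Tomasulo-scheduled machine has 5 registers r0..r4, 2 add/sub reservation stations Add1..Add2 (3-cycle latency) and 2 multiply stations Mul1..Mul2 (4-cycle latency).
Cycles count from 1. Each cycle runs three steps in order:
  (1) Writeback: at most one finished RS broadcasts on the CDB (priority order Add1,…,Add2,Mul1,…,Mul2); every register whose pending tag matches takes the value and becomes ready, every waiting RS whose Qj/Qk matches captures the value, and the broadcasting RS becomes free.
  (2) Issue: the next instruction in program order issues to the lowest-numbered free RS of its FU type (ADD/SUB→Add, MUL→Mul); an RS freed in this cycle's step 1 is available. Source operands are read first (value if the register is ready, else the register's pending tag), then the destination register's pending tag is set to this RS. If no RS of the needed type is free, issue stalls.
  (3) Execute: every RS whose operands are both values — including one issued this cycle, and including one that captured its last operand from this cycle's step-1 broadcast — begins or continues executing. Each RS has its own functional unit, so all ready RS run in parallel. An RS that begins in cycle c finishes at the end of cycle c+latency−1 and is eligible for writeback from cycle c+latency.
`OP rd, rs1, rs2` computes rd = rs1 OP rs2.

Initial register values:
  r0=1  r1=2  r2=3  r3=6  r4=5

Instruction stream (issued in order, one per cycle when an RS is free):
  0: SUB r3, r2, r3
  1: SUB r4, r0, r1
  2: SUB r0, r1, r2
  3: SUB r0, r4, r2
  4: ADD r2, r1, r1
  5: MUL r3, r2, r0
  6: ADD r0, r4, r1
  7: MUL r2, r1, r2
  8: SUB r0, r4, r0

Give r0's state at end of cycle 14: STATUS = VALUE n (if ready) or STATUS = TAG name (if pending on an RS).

c1: issue SUB r3<-Add1 | r0:1,r1:2,r2:3,r3:Add1,r4:5
c2: issue SUB r4<-Add2 | r0:1,r1:2,r2:3,r3:Add1,r4:Add2
c3: stall | r0:1,r1:2,r2:3,r3:Add1,r4:Add2
c4: CDB Add1=-3; issue SUB r0<-Add1 | r0:Add1,r1:2,r2:3,r3:-3,r4:Add2
c5: CDB Add2=-1; issue SUB r0<-Add2 | r0:Add2,r1:2,r2:3,r3:-3,r4:-1
c6: stall | r0:Add2,r1:2,r2:3,r3:-3,r4:-1
c7: CDB Add1=-1; issue ADD r2<-Add1 | r0:Add2,r1:2,r2:Add1,r3:-3,r4:-1
c8: CDB Add2=-4; issue MUL r3<-Mul1 | r0:-4,r1:2,r2:Add1,r3:Mul1,r4:-1
c9: issue ADD r0<-Add2 | r0:Add2,r1:2,r2:Add1,r3:Mul1,r4:-1
c10: CDB Add1=4; issue MUL r2<-Mul2 | r0:Add2,r1:2,r2:Mul2,r3:Mul1,r4:-1
c11: issue SUB r0<-Add1 | r0:Add1,r1:2,r2:Mul2,r3:Mul1,r4:-1
c12: CDB Add2=1 | r0:Add1,r1:2,r2:Mul2,r3:Mul1,r4:-1
c13: - | r0:Add1,r1:2,r2:Mul2,r3:Mul1,r4:-1
c14: CDB Mul1=-16 | r0:Add1,r1:2,r2:Mul2,r3:-16,r4:-1

STATUS = TAG Add1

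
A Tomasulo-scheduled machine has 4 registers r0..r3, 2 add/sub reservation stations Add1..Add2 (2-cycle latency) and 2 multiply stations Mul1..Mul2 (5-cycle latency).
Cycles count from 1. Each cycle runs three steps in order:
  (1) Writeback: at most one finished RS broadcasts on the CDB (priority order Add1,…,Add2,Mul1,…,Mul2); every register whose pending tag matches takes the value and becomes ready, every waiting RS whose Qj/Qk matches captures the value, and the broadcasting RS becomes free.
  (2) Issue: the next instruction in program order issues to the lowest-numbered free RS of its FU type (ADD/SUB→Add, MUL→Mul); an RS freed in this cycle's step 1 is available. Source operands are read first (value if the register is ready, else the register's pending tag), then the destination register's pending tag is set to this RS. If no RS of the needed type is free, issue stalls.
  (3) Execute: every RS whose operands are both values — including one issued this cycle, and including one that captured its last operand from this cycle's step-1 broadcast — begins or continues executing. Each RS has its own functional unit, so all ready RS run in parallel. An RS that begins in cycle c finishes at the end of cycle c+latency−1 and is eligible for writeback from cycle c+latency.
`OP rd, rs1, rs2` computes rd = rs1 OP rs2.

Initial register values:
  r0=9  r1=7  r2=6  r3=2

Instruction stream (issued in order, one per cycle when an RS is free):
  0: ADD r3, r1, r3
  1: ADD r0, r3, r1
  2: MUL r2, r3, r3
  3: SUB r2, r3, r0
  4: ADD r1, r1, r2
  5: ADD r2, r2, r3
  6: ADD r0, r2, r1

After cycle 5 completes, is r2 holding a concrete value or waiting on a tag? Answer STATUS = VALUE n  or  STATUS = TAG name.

c1: issue ADD r3<-Add1 | r0:9,r1:7,r2:6,r3:Add1
c2: issue ADD r0<-Add2 | r0:Add2,r1:7,r2:6,r3:Add1
c3: CDB Add1=9; issue MUL r2<-Mul1 | r0:Add2,r1:7,r2:Mul1,r3:9
c4: issue SUB r2<-Add1 | r0:Add2,r1:7,r2:Add1,r3:9
c5: CDB Add2=16; issue ADD r1<-Add2 | r0:16,r1:Add2,r2:Add1,r3:9

STATUS = TAG Add1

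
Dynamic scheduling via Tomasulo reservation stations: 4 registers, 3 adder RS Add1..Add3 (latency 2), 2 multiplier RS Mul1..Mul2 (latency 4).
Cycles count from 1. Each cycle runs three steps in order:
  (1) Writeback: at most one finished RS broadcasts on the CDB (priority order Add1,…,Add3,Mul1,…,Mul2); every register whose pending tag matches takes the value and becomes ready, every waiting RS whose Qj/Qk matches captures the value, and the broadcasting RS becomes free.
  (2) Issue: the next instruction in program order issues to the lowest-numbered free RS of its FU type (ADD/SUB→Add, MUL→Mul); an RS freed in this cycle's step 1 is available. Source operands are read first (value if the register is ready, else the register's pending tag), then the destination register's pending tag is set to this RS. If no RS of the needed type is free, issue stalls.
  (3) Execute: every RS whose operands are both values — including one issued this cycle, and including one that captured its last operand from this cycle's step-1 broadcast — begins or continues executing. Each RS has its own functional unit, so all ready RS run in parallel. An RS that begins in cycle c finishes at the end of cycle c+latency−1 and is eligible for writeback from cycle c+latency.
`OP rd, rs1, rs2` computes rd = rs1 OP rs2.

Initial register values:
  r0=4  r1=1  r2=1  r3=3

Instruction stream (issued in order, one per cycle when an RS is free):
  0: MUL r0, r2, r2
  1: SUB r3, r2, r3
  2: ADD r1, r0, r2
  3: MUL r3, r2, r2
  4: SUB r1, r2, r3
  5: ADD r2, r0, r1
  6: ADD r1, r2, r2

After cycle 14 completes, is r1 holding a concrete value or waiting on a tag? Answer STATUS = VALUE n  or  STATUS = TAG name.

STATUS = VALUE 2

cycle 1: issue MUL r0<-Mul1 // r0:Mul1,r1:1,r2:1,r3:3
cycle 2: issue SUB r3<-Add1 // r0:Mul1,r1:1,r2:1,r3:Add1
cycle 3: issue ADD r1<-Add2 // r0:Mul1,r1:Add2,r2:1,r3:Add1
cycle 4: CDB Add1=-2; issue MUL r3<-Mul2 // r0:Mul1,r1:Add2,r2:1,r3:Mul2
cycle 5: CDB Mul1=1; issue SUB r1<-Add1 // r0:1,r1:Add1,r2:1,r3:Mul2
cycle 6: issue ADD r2<-Add3 // r0:1,r1:Add1,r2:Add3,r3:Mul2
cycle 7: CDB Add2=2; issue ADD r1<-Add2 // r0:1,r1:Add2,r2:Add3,r3:Mul2
cycle 8: CDB Mul2=1 // r0:1,r1:Add2,r2:Add3,r3:1
cycle 9: - // r0:1,r1:Add2,r2:Add3,r3:1
cycle 10: CDB Add1=0 // r0:1,r1:Add2,r2:Add3,r3:1
cycle 11: - // r0:1,r1:Add2,r2:Add3,r3:1
cycle 12: CDB Add3=1 // r0:1,r1:Add2,r2:1,r3:1
cycle 13: - // r0:1,r1:Add2,r2:1,r3:1
cycle 14: CDB Add2=2 // r0:1,r1:2,r2:1,r3:1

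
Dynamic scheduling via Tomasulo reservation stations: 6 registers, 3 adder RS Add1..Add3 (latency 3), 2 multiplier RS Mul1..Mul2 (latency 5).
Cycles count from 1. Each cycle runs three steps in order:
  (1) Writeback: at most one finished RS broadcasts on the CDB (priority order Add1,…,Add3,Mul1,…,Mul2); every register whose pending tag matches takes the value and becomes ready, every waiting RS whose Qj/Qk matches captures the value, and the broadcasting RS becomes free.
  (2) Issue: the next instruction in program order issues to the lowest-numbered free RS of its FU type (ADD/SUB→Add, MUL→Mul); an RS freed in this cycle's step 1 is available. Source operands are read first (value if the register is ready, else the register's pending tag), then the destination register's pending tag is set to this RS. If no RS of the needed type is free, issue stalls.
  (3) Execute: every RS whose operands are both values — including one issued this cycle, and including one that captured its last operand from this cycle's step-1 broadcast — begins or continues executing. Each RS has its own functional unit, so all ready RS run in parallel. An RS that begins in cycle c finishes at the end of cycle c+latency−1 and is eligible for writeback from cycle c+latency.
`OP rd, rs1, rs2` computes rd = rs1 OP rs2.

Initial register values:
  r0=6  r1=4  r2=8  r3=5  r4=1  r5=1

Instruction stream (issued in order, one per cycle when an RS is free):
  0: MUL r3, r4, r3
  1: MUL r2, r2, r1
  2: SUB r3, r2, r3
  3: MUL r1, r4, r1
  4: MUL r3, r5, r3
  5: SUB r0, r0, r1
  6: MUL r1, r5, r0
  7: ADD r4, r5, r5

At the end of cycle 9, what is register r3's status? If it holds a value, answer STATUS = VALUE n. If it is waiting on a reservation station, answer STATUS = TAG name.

STATUS = TAG Mul2

c1: issue MUL r3<-Mul1 | r0:6,r1:4,r2:8,r3:Mul1,r4:1,r5:1
c2: issue MUL r2<-Mul2 | r0:6,r1:4,r2:Mul2,r3:Mul1,r4:1,r5:1
c3: issue SUB r3<-Add1 | r0:6,r1:4,r2:Mul2,r3:Add1,r4:1,r5:1
c4: stall | r0:6,r1:4,r2:Mul2,r3:Add1,r4:1,r5:1
c5: stall | r0:6,r1:4,r2:Mul2,r3:Add1,r4:1,r5:1
c6: CDB Mul1=5; issue MUL r1<-Mul1 | r0:6,r1:Mul1,r2:Mul2,r3:Add1,r4:1,r5:1
c7: CDB Mul2=32; issue MUL r3<-Mul2 | r0:6,r1:Mul1,r2:32,r3:Mul2,r4:1,r5:1
c8: issue SUB r0<-Add2 | r0:Add2,r1:Mul1,r2:32,r3:Mul2,r4:1,r5:1
c9: stall | r0:Add2,r1:Mul1,r2:32,r3:Mul2,r4:1,r5:1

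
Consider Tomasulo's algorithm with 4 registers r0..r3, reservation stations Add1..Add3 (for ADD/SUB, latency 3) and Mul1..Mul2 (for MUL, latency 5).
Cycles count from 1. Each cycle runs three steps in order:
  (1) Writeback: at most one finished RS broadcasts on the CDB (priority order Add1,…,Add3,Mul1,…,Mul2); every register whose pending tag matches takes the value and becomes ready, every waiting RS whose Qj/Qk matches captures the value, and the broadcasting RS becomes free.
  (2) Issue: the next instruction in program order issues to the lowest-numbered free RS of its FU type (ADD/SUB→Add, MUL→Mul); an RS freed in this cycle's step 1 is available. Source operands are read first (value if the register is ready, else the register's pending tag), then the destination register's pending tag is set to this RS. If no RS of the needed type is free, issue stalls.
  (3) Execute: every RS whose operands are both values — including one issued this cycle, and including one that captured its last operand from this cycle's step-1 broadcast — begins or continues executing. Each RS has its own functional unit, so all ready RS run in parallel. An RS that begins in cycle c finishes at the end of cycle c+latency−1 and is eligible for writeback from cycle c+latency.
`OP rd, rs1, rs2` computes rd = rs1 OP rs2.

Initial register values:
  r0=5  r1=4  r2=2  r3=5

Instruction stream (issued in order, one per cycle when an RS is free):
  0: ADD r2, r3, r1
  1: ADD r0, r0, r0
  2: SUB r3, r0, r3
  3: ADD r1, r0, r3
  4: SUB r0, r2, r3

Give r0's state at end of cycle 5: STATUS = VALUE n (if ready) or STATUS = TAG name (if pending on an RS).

c1: issue ADD r2<-Add1 | r0:5,r1:4,r2:Add1,r3:5
c2: issue ADD r0<-Add2 | r0:Add2,r1:4,r2:Add1,r3:5
c3: issue SUB r3<-Add3 | r0:Add2,r1:4,r2:Add1,r3:Add3
c4: CDB Add1=9; issue ADD r1<-Add1 | r0:Add2,r1:Add1,r2:9,r3:Add3
c5: CDB Add2=10; issue SUB r0<-Add2 | r0:Add2,r1:Add1,r2:9,r3:Add3

STATUS = TAG Add2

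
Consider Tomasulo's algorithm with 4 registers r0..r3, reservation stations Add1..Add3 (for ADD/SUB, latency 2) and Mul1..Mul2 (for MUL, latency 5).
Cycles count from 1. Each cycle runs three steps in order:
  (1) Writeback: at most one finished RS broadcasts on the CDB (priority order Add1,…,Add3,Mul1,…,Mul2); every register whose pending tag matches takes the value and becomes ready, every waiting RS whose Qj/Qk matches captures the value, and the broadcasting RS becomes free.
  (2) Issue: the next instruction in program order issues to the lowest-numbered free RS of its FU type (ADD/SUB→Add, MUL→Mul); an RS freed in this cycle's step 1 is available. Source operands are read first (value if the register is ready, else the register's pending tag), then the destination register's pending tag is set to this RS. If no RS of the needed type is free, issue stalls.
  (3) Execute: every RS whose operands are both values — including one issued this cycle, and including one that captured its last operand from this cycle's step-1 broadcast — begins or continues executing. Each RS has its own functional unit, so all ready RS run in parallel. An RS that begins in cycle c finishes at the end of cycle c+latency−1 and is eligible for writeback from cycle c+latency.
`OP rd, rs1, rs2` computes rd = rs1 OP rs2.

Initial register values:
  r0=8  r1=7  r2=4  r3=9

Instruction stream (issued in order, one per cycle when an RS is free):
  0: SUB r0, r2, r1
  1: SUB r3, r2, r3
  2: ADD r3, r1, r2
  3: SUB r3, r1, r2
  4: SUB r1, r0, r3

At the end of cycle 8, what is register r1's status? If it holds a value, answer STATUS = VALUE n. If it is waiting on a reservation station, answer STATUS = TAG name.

  c1: issue SUB r0<-Add1  regs: r0:Add1,r1:7,r2:4,r3:9
  c2: issue SUB r3<-Add2  regs: r0:Add1,r1:7,r2:4,r3:Add2
  c3: CDB Add1=-3; issue ADD r3<-Add1  regs: r0:-3,r1:7,r2:4,r3:Add1
  c4: CDB Add2=-5; issue SUB r3<-Add2  regs: r0:-3,r1:7,r2:4,r3:Add2
  c5: CDB Add1=11; issue SUB r1<-Add1  regs: r0:-3,r1:Add1,r2:4,r3:Add2
  c6: CDB Add2=3  regs: r0:-3,r1:Add1,r2:4,r3:3
  c7: -  regs: r0:-3,r1:Add1,r2:4,r3:3
  c8: CDB Add1=-6  regs: r0:-3,r1:-6,r2:4,r3:3

STATUS = VALUE -6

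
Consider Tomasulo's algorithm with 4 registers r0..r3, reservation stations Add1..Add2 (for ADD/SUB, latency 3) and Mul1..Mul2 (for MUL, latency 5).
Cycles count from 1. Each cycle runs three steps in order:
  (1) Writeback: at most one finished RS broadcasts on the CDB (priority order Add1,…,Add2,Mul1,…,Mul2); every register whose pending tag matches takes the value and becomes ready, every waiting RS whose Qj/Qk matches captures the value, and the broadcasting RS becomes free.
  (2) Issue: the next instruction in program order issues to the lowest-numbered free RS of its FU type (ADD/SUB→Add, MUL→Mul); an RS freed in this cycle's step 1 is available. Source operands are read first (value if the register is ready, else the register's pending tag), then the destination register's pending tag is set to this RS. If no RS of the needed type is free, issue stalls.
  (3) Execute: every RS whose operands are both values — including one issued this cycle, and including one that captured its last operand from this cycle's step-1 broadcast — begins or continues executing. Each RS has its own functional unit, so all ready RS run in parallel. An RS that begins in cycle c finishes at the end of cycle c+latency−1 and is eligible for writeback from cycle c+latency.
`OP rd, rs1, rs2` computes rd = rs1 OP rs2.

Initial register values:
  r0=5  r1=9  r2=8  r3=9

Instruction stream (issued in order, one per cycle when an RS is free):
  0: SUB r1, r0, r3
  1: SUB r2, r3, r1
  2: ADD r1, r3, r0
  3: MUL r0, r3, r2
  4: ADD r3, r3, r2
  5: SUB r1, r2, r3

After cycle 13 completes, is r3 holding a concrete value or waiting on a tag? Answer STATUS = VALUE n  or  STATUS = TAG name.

STATUS = VALUE 22

cycle 1: issue SUB r1<-Add1 // r0:5,r1:Add1,r2:8,r3:9
cycle 2: issue SUB r2<-Add2 // r0:5,r1:Add1,r2:Add2,r3:9
cycle 3: stall // r0:5,r1:Add1,r2:Add2,r3:9
cycle 4: CDB Add1=-4; issue ADD r1<-Add1 // r0:5,r1:Add1,r2:Add2,r3:9
cycle 5: issue MUL r0<-Mul1 // r0:Mul1,r1:Add1,r2:Add2,r3:9
cycle 6: stall // r0:Mul1,r1:Add1,r2:Add2,r3:9
cycle 7: CDB Add1=14; issue ADD r3<-Add1 // r0:Mul1,r1:14,r2:Add2,r3:Add1
cycle 8: CDB Add2=13; issue SUB r1<-Add2 // r0:Mul1,r1:Add2,r2:13,r3:Add1
cycle 9: - // r0:Mul1,r1:Add2,r2:13,r3:Add1
cycle 10: - // r0:Mul1,r1:Add2,r2:13,r3:Add1
cycle 11: CDB Add1=22 // r0:Mul1,r1:Add2,r2:13,r3:22
cycle 12: - // r0:Mul1,r1:Add2,r2:13,r3:22
cycle 13: CDB Mul1=117 // r0:117,r1:Add2,r2:13,r3:22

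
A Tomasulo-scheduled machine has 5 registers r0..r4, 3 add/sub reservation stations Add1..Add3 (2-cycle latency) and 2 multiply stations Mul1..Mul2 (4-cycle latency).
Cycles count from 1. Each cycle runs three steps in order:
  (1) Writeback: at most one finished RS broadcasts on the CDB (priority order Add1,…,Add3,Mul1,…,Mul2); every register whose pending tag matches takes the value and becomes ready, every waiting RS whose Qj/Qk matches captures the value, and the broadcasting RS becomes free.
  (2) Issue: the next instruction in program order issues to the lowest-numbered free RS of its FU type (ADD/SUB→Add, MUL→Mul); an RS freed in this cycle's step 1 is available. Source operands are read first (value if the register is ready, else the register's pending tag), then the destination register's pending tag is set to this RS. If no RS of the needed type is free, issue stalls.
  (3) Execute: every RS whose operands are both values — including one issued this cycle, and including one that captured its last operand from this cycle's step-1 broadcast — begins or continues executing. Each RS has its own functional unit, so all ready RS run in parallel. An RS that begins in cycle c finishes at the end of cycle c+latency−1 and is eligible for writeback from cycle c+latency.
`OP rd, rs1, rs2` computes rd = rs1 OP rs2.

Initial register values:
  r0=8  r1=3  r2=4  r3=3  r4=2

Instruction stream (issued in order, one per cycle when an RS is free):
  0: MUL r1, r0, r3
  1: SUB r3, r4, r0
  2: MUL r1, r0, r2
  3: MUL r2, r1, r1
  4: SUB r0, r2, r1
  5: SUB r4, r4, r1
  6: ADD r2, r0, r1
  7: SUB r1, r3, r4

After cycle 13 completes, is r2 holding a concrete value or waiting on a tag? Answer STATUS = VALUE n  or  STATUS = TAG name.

cycle 1: issue MUL r1<-Mul1 // r0:8,r1:Mul1,r2:4,r3:3,r4:2
cycle 2: issue SUB r3<-Add1 // r0:8,r1:Mul1,r2:4,r3:Add1,r4:2
cycle 3: issue MUL r1<-Mul2 // r0:8,r1:Mul2,r2:4,r3:Add1,r4:2
cycle 4: CDB Add1=-6; stall // r0:8,r1:Mul2,r2:4,r3:-6,r4:2
cycle 5: CDB Mul1=24; issue MUL r2<-Mul1 // r0:8,r1:Mul2,r2:Mul1,r3:-6,r4:2
cycle 6: issue SUB r0<-Add1 // r0:Add1,r1:Mul2,r2:Mul1,r3:-6,r4:2
cycle 7: CDB Mul2=32; issue SUB r4<-Add2 // r0:Add1,r1:32,r2:Mul1,r3:-6,r4:Add2
cycle 8: issue ADD r2<-Add3 // r0:Add1,r1:32,r2:Add3,r3:-6,r4:Add2
cycle 9: CDB Add2=-30; issue SUB r1<-Add2 // r0:Add1,r1:Add2,r2:Add3,r3:-6,r4:-30
cycle 10: - // r0:Add1,r1:Add2,r2:Add3,r3:-6,r4:-30
cycle 11: CDB Add2=24 // r0:Add1,r1:24,r2:Add3,r3:-6,r4:-30
cycle 12: CDB Mul1=1024 // r0:Add1,r1:24,r2:Add3,r3:-6,r4:-30
cycle 13: - // r0:Add1,r1:24,r2:Add3,r3:-6,r4:-30

STATUS = TAG Add3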